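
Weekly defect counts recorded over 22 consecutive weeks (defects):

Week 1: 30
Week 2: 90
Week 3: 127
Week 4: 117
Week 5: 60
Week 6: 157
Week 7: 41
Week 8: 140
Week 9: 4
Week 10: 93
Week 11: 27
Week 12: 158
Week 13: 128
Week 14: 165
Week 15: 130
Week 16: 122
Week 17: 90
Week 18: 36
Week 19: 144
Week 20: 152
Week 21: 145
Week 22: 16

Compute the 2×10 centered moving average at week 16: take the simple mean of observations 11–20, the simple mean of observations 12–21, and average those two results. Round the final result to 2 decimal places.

Sum over 11–20: 27 + 158 + 128 + 165 + 130 + 122 + 90 + 36 + 144 + 152 = 1152
Sum over 12–21: 158 + 128 + 165 + 130 + 122 + 90 + 36 + 144 + 152 + 145 = 1270
CMA at t=16 = (1152 + 1270) / (2·10) = 2422 / 20 = 121.10

121.10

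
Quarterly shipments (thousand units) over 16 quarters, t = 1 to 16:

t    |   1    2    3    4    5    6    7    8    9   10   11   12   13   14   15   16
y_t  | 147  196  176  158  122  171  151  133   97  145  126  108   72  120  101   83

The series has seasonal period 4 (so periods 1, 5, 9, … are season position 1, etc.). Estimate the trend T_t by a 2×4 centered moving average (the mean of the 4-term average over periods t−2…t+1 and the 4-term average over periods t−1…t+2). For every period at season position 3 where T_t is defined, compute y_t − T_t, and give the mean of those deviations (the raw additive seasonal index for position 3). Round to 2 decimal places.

Season position 3 occurs at t = 3, 7, 11 (where T_t is defined).
t=3: T_3 = 166.1250; y_3 − T_3 = 176 − 166.1250 = 9.8750
t=7: T_7 = 141.1250; y_7 − T_7 = 151 − 141.1250 = 9.8750
t=11: T_11 = 115.8750; y_11 − T_11 = 126 − 115.8750 = 10.1250
Mean deviation: (9.8750 + 9.8750 + 10.1250) / 3 = 9.96

9.96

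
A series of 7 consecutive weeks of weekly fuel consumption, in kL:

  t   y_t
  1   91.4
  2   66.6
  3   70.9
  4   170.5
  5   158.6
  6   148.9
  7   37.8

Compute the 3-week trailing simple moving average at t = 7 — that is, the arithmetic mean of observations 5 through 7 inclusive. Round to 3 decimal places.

Sum of periods 5–7: 158.6 + 148.9 + 37.8 = 345.3
Divide by 3: 345.3 / 3 = 115.100

115.100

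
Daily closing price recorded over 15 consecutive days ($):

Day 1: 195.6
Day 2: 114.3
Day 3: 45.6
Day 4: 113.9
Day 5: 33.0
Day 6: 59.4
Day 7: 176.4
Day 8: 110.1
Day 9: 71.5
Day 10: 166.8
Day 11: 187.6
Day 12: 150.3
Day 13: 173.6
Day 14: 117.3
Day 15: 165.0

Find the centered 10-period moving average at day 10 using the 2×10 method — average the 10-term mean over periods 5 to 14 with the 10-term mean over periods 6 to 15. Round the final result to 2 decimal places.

Sum over 5–14: 33.0 + 59.4 + 176.4 + 110.1 + 71.5 + 166.8 + 187.6 + 150.3 + 173.6 + 117.3 = 1246.0
Sum over 6–15: 59.4 + 176.4 + 110.1 + 71.5 + 166.8 + 187.6 + 150.3 + 173.6 + 117.3 + 165.0 = 1378.0
CMA at t=10 = (1246.0 + 1378.0) / (2·10) = 2624.0 / 20 = 131.20

131.20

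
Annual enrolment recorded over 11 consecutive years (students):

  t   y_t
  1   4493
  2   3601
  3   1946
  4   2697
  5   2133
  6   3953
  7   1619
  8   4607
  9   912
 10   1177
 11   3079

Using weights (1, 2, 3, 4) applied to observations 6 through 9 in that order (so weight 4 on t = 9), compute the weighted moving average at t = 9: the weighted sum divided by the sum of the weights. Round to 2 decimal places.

Weighted sum: 1·3953 + 2·1619 + 3·4607 + 4·912 = 3953 + 3238 + 13821 + 3648 = 24660
Weight total: 1 + 2 + 3 + 4 = 10
WMA = 24660 / 10 = 2466.00

2466.00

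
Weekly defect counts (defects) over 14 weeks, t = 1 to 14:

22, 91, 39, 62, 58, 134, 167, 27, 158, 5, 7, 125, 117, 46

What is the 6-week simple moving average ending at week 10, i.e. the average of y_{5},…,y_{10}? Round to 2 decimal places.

Sum of periods 5–10: 58 + 134 + 167 + 27 + 158 + 5 = 549
Divide by 6: 549 / 6 = 91.50

91.50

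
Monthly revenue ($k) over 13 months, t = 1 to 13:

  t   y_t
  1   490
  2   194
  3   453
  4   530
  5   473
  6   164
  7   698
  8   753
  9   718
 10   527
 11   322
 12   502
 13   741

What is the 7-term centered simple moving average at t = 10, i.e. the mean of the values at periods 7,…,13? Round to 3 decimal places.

Sum of periods 7–13: 698 + 753 + 718 + 527 + 322 + 502 + 741 = 4261
Divide by 7: 4261 / 7 = 608.714

608.714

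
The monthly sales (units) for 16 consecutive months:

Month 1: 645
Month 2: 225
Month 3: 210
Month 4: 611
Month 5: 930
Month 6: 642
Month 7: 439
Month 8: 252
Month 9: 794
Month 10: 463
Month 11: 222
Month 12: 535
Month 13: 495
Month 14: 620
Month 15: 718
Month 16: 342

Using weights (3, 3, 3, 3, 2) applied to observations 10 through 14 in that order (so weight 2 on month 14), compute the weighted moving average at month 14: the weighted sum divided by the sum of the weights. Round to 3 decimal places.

456.071

Weighted sum: 3·463 + 3·222 + 3·535 + 3·495 + 2·620 = 1389 + 666 + 1605 + 1485 + 1240 = 6385
Weight total: 3 + 3 + 3 + 3 + 2 = 14
WMA = 6385 / 14 = 456.071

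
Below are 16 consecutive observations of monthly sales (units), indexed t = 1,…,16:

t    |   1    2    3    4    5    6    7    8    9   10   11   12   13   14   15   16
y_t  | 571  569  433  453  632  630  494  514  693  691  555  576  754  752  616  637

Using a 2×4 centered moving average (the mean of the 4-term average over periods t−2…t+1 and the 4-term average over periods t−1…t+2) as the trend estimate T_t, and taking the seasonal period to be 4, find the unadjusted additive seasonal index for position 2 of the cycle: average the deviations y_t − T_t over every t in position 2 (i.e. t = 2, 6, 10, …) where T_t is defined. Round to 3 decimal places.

70.000

Season position 2 occurs at t = 6, 10, 14 (where T_t is defined).
t=6: T_6 = 559.87500; y_6 − T_6 = 630 − 559.87500 = 70.12500
t=10: T_10 = 621.00000; y_10 − T_10 = 691 − 621.00000 = 70.00000
t=14: T_14 = 682.12500; y_14 − T_14 = 752 − 682.12500 = 69.87500
Mean deviation: (70.12500 + 70.00000 + 69.87500) / 3 = 70.000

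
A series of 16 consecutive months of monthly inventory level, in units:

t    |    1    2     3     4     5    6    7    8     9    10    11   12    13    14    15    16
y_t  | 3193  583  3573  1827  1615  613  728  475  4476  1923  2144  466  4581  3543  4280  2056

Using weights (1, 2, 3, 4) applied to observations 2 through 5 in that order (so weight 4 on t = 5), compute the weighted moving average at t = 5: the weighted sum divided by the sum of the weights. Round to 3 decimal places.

1967.000

Weighted sum: 1·583 + 2·3573 + 3·1827 + 4·1615 = 583 + 7146 + 5481 + 6460 = 19670
Weight total: 1 + 2 + 3 + 4 = 10
WMA = 19670 / 10 = 1967.000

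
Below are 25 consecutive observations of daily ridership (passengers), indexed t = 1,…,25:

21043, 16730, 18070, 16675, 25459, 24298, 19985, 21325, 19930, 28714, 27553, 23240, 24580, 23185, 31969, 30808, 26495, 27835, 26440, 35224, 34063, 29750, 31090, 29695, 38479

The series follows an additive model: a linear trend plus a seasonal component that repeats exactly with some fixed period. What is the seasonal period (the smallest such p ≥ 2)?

5

First differences y_{t+1} − y_t: -4313, 1340, -1395, 8784, -1161, -4313, 1340, -1395, 8784, -1161, -4313, 1340, …
The difference pattern repeats every 5 terms and not for any smaller step, so p = 5.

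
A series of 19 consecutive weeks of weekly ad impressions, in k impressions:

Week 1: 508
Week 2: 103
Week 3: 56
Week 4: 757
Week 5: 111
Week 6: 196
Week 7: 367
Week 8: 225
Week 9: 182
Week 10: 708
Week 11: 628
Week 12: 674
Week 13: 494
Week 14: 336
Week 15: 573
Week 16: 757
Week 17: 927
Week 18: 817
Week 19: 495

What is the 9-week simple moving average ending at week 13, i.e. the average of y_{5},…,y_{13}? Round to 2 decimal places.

Sum of periods 5–13: 111 + 196 + 367 + 225 + 182 + 708 + 628 + 674 + 494 = 3585
Divide by 9: 3585 / 9 = 398.33

398.33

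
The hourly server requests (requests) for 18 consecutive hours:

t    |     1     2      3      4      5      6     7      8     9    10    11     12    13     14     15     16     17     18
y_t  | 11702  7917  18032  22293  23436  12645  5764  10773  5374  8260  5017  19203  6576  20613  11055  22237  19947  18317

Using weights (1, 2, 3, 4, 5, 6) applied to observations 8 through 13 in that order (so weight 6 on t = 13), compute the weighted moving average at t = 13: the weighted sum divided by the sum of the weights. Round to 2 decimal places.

9611.43

Weighted sum: 1·10773 + 2·5374 + 3·8260 + 4·5017 + 5·19203 + 6·6576 = 10773 + 10748 + 24780 + 20068 + 96015 + 39456 = 201840
Weight total: 1 + 2 + 3 + 4 + 5 + 6 = 21
WMA = 201840 / 21 = 9611.43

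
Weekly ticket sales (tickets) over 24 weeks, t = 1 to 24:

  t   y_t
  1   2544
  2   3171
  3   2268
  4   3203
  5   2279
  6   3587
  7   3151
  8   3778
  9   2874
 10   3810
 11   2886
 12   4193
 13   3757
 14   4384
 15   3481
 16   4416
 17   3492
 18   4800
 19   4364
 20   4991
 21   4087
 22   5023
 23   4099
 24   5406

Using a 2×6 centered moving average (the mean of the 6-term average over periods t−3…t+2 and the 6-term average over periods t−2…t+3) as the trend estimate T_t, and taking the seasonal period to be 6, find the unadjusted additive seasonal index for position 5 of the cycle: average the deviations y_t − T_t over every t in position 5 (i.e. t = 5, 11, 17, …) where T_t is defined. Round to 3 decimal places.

-714.556

Season position 5 occurs at t = 5, 11, 17 (where T_t is defined).
t=5: T_5 = 2993.75000; y_5 − T_5 = 2279 − 2993.75000 = -714.75000
t=11: T_11 = 3600.16667; y_11 − T_11 = 2886 − 3600.16667 = -714.16667
t=17: T_17 = 4206.75000; y_17 − T_17 = 3492 − 4206.75000 = -714.75000
Mean deviation: (-714.75000 + -714.16667 + -714.75000) / 3 = -714.556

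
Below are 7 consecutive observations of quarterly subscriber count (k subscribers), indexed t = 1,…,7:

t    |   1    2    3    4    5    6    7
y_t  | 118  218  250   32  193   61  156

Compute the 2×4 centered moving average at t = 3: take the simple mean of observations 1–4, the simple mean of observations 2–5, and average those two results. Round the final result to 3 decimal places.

Sum over 1–4: 118 + 218 + 250 + 32 = 618
Sum over 2–5: 218 + 250 + 32 + 193 = 693
CMA at t=3 = (618 + 693) / (2·4) = 1311 / 8 = 163.875

163.875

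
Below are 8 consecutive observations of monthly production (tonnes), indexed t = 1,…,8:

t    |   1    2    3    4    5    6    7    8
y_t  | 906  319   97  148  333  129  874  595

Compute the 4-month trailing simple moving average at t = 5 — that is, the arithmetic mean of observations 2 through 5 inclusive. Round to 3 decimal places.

Sum of periods 2–5: 319 + 97 + 148 + 333 = 897
Divide by 4: 897 / 4 = 224.250

224.250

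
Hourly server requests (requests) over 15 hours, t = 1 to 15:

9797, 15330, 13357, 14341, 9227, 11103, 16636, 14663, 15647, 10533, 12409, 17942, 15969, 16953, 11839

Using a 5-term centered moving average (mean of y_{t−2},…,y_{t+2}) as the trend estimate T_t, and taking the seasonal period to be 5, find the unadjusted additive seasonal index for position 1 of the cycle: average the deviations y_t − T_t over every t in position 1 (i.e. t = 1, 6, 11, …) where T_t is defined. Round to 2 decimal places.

-2091.00

Season position 1 occurs at t = 6, 11 (where T_t is defined).
t=6: T_6 = 13194.0000; y_6 − T_6 = 11103 − 13194.0000 = -2091.0000
t=11: T_11 = 14500.0000; y_11 − T_11 = 12409 − 14500.0000 = -2091.0000
Mean deviation: (-2091.0000 + -2091.0000) / 2 = -2091.00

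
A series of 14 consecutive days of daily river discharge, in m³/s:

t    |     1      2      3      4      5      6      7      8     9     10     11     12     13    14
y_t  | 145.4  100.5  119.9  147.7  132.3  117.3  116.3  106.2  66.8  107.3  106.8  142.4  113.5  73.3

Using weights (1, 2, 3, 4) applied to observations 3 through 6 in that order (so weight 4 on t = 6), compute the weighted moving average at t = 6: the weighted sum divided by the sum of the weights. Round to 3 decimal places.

Weighted sum: 1·119.9 + 2·147.7 + 3·132.3 + 4·117.3 = 119.9 + 295.4 + 396.9 + 469.2 = 1281.4
Weight total: 1 + 2 + 3 + 4 = 10
WMA = 1281.4 / 10 = 128.140

128.140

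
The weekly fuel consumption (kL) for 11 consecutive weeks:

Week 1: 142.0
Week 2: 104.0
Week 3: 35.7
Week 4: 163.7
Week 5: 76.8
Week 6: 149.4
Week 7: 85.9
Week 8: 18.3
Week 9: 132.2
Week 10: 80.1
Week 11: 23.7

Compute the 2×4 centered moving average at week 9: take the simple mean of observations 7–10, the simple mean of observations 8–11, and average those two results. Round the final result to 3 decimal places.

71.350

Sum over 7–10: 85.9 + 18.3 + 132.2 + 80.1 = 316.5
Sum over 8–11: 18.3 + 132.2 + 80.1 + 23.7 = 254.3
CMA at t=9 = (316.5 + 254.3) / (2·4) = 570.8 / 8 = 71.350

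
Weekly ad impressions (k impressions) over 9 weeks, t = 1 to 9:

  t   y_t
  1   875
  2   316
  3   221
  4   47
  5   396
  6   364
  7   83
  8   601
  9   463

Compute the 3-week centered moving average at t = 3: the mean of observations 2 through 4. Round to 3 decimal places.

Sum of periods 2–4: 316 + 221 + 47 = 584
Divide by 3: 584 / 3 = 194.667

194.667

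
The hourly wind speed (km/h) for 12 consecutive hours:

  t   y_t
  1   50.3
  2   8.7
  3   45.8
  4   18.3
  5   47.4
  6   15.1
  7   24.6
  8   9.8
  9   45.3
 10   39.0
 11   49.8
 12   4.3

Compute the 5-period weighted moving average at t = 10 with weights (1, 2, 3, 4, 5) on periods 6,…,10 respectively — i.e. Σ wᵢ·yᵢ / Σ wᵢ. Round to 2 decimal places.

Weighted sum: 1·15.1 + 2·24.6 + 3·9.8 + 4·45.3 + 5·39.0 = 15.1 + 49.2 + 29.4 + 181.2 + 195.0 = 469.9
Weight total: 1 + 2 + 3 + 4 + 5 = 15
WMA = 469.9 / 15 = 31.33

31.33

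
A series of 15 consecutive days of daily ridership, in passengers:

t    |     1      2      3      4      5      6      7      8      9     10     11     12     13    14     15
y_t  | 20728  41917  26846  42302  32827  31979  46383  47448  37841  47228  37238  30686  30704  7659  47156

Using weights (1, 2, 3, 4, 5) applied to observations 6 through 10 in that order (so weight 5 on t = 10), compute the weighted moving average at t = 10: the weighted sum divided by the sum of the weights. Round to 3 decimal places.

43639.533

Weighted sum: 1·31979 + 2·46383 + 3·47448 + 4·37841 + 5·47228 = 31979 + 92766 + 142344 + 151364 + 236140 = 654593
Weight total: 1 + 2 + 3 + 4 + 5 = 15
WMA = 654593 / 15 = 43639.533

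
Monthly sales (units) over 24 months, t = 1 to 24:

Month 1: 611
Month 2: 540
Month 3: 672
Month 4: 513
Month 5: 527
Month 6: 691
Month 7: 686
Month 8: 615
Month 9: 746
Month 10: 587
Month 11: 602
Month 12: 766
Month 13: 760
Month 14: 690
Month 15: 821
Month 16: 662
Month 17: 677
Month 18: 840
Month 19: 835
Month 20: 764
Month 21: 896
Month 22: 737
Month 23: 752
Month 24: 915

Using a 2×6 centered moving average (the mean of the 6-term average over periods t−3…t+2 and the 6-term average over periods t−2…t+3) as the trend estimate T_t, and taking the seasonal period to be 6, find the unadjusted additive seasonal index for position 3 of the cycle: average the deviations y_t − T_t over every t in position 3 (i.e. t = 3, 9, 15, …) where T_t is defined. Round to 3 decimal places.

Season position 3 occurs at t = 9, 15, 21 (where T_t is defined).
t=9: T_9 = 660.75000; y_9 − T_9 = 746 − 660.75000 = 85.25000
t=15: T_15 = 735.50000; y_15 − T_15 = 821 − 735.50000 = 85.50000
t=21: T_21 = 810.25000; y_21 − T_21 = 896 − 810.25000 = 85.75000
Mean deviation: (85.25000 + 85.50000 + 85.75000) / 3 = 85.500

85.500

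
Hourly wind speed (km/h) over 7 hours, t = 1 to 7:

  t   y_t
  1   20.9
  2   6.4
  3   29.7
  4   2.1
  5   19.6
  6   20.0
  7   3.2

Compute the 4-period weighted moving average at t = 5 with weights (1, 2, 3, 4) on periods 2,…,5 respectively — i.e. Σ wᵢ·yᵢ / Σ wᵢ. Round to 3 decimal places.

15.050

Weighted sum: 1·6.4 + 2·29.7 + 3·2.1 + 4·19.6 = 6.4 + 59.4 + 6.3 + 78.4 = 150.5
Weight total: 1 + 2 + 3 + 4 = 10
WMA = 150.5 / 10 = 15.050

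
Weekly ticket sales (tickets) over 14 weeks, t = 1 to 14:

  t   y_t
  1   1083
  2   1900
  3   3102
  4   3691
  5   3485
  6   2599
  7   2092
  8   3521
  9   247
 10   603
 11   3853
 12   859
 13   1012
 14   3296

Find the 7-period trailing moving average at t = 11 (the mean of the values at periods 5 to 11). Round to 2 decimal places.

Sum of periods 5–11: 3485 + 2599 + 2092 + 3521 + 247 + 603 + 3853 = 16400
Divide by 7: 16400 / 7 = 2342.86

2342.86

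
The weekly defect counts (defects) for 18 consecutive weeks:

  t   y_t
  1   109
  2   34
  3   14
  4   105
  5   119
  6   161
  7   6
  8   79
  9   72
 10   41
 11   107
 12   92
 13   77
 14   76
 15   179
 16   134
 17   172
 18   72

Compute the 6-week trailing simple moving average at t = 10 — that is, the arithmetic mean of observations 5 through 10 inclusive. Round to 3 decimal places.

Sum of periods 5–10: 119 + 161 + 6 + 79 + 72 + 41 = 478
Divide by 6: 478 / 6 = 79.667

79.667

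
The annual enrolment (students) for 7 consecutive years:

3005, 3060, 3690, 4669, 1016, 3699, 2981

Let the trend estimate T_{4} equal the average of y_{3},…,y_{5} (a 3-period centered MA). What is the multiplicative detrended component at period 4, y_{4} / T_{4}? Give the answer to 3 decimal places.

Trend T_4 = (3690 + 4669 + 1016) / 3 = 9375/3 = 3125.00000
Ratio to trend: 4669 / 3125.00000 = 1.494

1.494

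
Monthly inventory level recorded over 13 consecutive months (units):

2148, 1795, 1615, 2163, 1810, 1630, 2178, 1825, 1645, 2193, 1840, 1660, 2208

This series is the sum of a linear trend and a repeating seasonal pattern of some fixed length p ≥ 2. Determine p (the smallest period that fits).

First differences y_{t+1} − y_t: -353, -180, 548, -353, -180, 548, -353, -180, …
The difference pattern repeats every 3 terms and not for any smaller step, so p = 3.

3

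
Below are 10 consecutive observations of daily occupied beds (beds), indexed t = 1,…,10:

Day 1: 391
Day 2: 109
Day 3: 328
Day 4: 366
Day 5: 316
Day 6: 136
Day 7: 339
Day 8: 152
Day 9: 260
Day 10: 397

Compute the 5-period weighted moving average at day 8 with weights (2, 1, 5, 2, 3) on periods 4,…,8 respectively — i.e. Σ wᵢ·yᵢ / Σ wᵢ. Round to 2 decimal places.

Weighted sum: 2·366 + 1·316 + 5·136 + 2·339 + 3·152 = 732 + 316 + 680 + 678 + 456 = 2862
Weight total: 2 + 1 + 5 + 2 + 3 = 13
WMA = 2862 / 13 = 220.15

220.15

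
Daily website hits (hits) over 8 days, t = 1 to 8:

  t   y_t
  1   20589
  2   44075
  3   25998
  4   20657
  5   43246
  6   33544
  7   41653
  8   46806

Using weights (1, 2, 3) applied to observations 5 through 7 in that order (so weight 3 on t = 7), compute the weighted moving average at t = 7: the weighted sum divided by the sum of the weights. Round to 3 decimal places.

39215.500

Weighted sum: 1·43246 + 2·33544 + 3·41653 = 43246 + 67088 + 124959 = 235293
Weight total: 1 + 2 + 3 = 6
WMA = 235293 / 6 = 39215.500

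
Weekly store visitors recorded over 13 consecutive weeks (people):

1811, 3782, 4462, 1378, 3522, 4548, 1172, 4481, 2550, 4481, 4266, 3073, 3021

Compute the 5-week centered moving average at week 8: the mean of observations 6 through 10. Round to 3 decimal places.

3446.400

Sum of periods 6–10: 4548 + 1172 + 4481 + 2550 + 4481 = 17232
Divide by 5: 17232 / 5 = 3446.400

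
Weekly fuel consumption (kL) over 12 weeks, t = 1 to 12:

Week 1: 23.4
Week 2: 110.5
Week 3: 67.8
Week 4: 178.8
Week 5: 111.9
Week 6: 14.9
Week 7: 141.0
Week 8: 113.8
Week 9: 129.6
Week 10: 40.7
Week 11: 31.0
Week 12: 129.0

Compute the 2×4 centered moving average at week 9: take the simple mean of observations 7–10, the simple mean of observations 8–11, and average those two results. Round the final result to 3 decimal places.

Sum over 7–10: 141.0 + 113.8 + 129.6 + 40.7 = 425.1
Sum over 8–11: 113.8 + 129.6 + 40.7 + 31.0 = 315.1
CMA at t=9 = (425.1 + 315.1) / (2·4) = 740.2 / 8 = 92.525

92.525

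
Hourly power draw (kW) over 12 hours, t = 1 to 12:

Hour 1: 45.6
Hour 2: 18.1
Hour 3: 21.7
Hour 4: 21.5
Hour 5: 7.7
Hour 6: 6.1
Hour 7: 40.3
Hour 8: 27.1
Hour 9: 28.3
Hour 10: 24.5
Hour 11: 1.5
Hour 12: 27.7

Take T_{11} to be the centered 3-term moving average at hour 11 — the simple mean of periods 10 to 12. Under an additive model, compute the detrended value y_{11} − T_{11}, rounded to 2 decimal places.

Trend T_11 = (24.5 + 1.5 + 27.7) / 3 = 53.7/3 = 17.9000
Detrended value: 1.5 − 17.9000 = -16.40

-16.40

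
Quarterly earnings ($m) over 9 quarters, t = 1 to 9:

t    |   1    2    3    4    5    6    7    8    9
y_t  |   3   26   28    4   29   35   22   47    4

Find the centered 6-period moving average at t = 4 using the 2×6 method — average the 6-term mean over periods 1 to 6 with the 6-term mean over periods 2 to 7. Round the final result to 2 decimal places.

Sum over 1–6: 3 + 26 + 28 + 4 + 29 + 35 = 125
Sum over 2–7: 26 + 28 + 4 + 29 + 35 + 22 = 144
CMA at t=4 = (125 + 144) / (2·6) = 269 / 12 = 22.42

22.42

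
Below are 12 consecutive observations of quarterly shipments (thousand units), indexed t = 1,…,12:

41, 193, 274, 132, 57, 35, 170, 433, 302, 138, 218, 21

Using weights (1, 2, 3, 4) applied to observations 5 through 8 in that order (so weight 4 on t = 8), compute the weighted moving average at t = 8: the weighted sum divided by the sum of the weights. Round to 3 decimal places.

236.900

Weighted sum: 1·57 + 2·35 + 3·170 + 4·433 = 57 + 70 + 510 + 1732 = 2369
Weight total: 1 + 2 + 3 + 4 = 10
WMA = 2369 / 10 = 236.900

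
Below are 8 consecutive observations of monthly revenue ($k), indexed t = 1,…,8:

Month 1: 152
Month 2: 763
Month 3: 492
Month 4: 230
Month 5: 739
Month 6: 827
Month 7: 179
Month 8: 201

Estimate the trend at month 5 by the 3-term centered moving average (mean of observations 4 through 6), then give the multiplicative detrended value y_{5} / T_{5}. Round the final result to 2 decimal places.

Trend T_5 = (230 + 739 + 827) / 3 = 1796/3 = 598.6667
Ratio to trend: 739 / 598.6667 = 1.23

1.23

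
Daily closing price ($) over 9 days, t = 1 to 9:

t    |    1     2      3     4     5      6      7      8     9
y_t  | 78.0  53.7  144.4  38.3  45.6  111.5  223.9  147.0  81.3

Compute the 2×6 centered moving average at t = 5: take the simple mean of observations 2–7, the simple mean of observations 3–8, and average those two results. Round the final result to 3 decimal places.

110.675

Sum over 2–7: 53.7 + 144.4 + 38.3 + 45.6 + 111.5 + 223.9 = 617.4
Sum over 3–8: 144.4 + 38.3 + 45.6 + 111.5 + 223.9 + 147.0 = 710.7
CMA at t=5 = (617.4 + 710.7) / (2·6) = 1328.1 / 12 = 110.675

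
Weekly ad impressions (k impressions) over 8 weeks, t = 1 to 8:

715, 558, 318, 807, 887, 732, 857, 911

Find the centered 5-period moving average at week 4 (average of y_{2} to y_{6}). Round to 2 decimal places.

660.40

Sum of periods 2–6: 558 + 318 + 807 + 887 + 732 = 3302
Divide by 5: 3302 / 5 = 660.40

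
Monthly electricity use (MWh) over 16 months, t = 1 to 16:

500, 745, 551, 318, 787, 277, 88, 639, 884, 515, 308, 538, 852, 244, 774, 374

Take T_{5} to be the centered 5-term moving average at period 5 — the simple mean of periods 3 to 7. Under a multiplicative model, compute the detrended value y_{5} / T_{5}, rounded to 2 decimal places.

Trend T_5 = (551 + 318 + 787 + 277 + 88) / 5 = 2021/5 = 404.2000
Ratio to trend: 787 / 404.2000 = 1.95

1.95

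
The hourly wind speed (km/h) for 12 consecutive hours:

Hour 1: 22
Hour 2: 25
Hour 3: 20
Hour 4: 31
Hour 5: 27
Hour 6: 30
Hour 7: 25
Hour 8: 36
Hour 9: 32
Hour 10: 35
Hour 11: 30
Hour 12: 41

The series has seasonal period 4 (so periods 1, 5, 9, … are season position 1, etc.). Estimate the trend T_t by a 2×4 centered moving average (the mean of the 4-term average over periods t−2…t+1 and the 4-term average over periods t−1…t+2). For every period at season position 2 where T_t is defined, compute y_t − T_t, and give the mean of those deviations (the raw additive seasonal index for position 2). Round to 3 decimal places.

Season position 2 occurs at t = 6, 10 (where T_t is defined).
t=6: T_6 = 28.87500; y_6 − T_6 = 30 − 28.87500 = 1.12500
t=10: T_10 = 33.87500; y_10 − T_10 = 35 − 33.87500 = 1.12500
Mean deviation: (1.12500 + 1.12500) / 2 = 1.125

1.125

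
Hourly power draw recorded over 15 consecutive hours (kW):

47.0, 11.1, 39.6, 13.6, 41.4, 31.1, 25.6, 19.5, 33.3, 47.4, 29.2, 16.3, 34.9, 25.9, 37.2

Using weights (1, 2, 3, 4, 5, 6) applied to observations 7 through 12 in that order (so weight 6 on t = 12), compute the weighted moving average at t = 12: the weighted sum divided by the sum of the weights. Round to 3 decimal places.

Weighted sum: 1·25.6 + 2·19.5 + 3·33.3 + 4·47.4 + 5·29.2 + 6·16.3 = 25.6 + 39.0 + 99.9 + 189.6 + 146.0 + 97.8 = 597.9
Weight total: 1 + 2 + 3 + 4 + 5 + 6 = 21
WMA = 597.9 / 21 = 28.471

28.471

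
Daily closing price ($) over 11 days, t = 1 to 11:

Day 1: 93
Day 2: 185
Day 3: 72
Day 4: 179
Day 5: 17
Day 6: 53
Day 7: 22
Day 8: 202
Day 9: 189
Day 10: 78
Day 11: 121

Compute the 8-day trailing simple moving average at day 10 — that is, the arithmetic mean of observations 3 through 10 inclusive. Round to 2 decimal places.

101.50

Sum of periods 3–10: 72 + 179 + 17 + 53 + 22 + 202 + 189 + 78 = 812
Divide by 8: 812 / 8 = 101.50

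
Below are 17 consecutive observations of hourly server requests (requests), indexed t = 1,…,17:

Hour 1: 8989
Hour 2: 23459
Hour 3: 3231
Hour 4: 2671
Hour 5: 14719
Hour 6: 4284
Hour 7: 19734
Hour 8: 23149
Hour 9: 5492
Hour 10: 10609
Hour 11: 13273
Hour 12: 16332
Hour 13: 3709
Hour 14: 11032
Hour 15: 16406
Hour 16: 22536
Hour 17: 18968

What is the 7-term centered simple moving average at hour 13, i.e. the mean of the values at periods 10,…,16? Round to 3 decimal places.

13413.857

Sum of periods 10–16: 10609 + 13273 + 16332 + 3709 + 11032 + 16406 + 22536 = 93897
Divide by 7: 93897 / 7 = 13413.857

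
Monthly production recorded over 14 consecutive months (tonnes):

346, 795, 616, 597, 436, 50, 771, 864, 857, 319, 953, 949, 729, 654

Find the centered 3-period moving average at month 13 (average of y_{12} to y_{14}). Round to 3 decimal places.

777.333

Sum of periods 12–14: 949 + 729 + 654 = 2332
Divide by 3: 2332 / 3 = 777.333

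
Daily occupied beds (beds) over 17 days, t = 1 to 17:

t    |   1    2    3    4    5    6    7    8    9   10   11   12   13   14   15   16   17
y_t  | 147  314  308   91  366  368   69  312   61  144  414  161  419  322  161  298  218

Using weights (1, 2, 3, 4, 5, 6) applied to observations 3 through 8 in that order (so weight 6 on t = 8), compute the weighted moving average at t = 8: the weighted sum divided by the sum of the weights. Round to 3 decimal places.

Weighted sum: 1·308 + 2·91 + 3·366 + 4·368 + 5·69 + 6·312 = 308 + 182 + 1098 + 1472 + 345 + 1872 = 5277
Weight total: 1 + 2 + 3 + 4 + 5 + 6 = 21
WMA = 5277 / 21 = 251.286

251.286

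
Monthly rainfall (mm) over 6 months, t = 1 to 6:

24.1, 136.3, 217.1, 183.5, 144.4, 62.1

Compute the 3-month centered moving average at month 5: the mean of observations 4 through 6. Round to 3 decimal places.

130.000

Sum of periods 4–6: 183.5 + 144.4 + 62.1 = 390.0
Divide by 3: 390.0 / 3 = 130.000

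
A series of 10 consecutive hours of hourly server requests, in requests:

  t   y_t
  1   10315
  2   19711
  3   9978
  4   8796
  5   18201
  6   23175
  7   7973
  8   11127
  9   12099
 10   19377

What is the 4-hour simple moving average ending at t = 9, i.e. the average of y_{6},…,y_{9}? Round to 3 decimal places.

13593.500

Sum of periods 6–9: 23175 + 7973 + 11127 + 12099 = 54374
Divide by 4: 54374 / 4 = 13593.500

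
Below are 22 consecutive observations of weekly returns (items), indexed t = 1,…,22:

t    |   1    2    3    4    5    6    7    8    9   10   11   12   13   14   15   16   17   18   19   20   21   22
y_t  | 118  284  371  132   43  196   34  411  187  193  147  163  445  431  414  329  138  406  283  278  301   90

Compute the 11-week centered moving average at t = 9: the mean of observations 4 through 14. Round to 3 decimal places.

216.545

Sum of periods 4–14: 132 + 43 + 196 + 34 + 411 + 187 + 193 + 147 + 163 + 445 + 431 = 2382
Divide by 11: 2382 / 11 = 216.545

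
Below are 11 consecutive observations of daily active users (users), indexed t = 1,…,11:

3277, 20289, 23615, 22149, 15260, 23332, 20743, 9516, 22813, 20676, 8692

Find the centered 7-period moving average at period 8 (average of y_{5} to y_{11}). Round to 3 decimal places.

Sum of periods 5–11: 15260 + 23332 + 20743 + 9516 + 22813 + 20676 + 8692 = 121032
Divide by 7: 121032 / 7 = 17290.286

17290.286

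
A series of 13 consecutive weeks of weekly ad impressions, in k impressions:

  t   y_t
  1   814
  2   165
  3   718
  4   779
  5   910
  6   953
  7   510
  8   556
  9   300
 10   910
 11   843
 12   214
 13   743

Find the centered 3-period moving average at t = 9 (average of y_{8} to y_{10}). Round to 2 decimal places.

588.67

Sum of periods 8–10: 556 + 300 + 910 = 1766
Divide by 3: 1766 / 3 = 588.67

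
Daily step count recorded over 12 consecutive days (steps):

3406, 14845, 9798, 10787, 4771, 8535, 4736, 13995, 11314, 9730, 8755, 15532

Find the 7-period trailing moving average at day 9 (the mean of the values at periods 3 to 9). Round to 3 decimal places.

Sum of periods 3–9: 9798 + 10787 + 4771 + 8535 + 4736 + 13995 + 11314 = 63936
Divide by 7: 63936 / 7 = 9133.714

9133.714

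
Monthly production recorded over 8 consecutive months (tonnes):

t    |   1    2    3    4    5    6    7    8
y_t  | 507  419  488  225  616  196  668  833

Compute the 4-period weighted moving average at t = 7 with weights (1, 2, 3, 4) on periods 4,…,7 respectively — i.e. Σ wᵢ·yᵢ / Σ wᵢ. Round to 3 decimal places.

471.700

Weighted sum: 1·225 + 2·616 + 3·196 + 4·668 = 225 + 1232 + 588 + 2672 = 4717
Weight total: 1 + 2 + 3 + 4 = 10
WMA = 4717 / 10 = 471.700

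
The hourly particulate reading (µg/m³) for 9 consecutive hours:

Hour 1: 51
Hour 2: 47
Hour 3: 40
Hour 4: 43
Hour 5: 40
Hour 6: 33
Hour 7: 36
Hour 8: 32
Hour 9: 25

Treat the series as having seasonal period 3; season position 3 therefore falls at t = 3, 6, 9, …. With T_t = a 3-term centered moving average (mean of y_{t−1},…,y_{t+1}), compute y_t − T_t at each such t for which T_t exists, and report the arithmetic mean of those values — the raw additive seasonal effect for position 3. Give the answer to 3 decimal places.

-3.333

Season position 3 occurs at t = 3, 6 (where T_t is defined).
t=3: T_3 = 43.33333; y_3 − T_3 = 40 − 43.33333 = -3.33333
t=6: T_6 = 36.33333; y_6 − T_6 = 33 − 36.33333 = -3.33333
Mean deviation: (-3.33333 + -3.33333) / 2 = -3.333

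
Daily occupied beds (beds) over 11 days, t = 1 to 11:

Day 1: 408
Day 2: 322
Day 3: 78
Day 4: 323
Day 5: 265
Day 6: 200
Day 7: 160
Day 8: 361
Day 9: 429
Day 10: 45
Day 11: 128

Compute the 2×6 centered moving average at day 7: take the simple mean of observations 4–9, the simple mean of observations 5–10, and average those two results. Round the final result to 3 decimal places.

266.500

Sum over 4–9: 323 + 265 + 200 + 160 + 361 + 429 = 1738
Sum over 5–10: 265 + 200 + 160 + 361 + 429 + 45 = 1460
CMA at t=7 = (1738 + 1460) / (2·6) = 3198 / 12 = 266.500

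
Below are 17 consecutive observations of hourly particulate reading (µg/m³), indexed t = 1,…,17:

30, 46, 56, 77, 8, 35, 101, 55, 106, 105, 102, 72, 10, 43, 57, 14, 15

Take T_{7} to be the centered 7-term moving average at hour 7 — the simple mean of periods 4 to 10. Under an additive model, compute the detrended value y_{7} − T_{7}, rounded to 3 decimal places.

Trend T_7 = (77 + 8 + 35 + 101 + 55 + 106 + 105) / 7 = 487/7 = 69.57143
Detrended value: 101 − 69.57143 = 31.429

31.429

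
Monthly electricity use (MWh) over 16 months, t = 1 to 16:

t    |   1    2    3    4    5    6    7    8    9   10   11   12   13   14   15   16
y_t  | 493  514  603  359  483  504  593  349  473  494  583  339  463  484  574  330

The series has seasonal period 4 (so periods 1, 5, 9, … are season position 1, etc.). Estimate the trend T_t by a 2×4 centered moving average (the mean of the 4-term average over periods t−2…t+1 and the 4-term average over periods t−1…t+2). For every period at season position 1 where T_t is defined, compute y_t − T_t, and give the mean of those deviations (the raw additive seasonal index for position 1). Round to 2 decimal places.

Season position 1 occurs at t = 5, 9, 13 (where T_t is defined).
t=5: T_5 = 486.0000; y_5 − T_5 = 483 − 486.0000 = -3.0000
t=9: T_9 = 476.0000; y_9 − T_9 = 473 − 476.0000 = -3.0000
t=13: T_13 = 466.1250; y_13 − T_13 = 463 − 466.1250 = -3.1250
Mean deviation: (-3.0000 + -3.0000 + -3.1250) / 3 = -3.04

-3.04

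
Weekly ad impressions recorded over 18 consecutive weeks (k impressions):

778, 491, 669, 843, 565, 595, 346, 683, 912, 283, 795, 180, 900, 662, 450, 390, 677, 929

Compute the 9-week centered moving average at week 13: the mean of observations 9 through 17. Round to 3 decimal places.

583.222

Sum of periods 9–17: 912 + 283 + 795 + 180 + 900 + 662 + 450 + 390 + 677 = 5249
Divide by 9: 5249 / 9 = 583.222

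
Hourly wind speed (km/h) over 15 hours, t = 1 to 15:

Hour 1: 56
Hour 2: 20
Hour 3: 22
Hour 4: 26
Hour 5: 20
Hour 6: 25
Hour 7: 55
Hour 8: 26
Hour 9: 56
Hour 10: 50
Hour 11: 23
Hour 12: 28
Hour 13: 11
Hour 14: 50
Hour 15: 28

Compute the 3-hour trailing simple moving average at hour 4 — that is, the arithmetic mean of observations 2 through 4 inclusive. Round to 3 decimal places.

Sum of periods 2–4: 20 + 22 + 26 = 68
Divide by 3: 68 / 3 = 22.667

22.667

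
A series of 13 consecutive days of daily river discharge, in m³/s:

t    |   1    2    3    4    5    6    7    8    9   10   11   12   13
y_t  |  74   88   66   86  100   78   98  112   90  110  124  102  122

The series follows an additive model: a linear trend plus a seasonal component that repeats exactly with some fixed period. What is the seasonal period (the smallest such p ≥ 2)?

First differences y_{t+1} − y_t: 14, -22, 20, 14, -22, 20, 14, -22, …
The difference pattern repeats every 3 terms and not for any smaller step, so p = 3.

3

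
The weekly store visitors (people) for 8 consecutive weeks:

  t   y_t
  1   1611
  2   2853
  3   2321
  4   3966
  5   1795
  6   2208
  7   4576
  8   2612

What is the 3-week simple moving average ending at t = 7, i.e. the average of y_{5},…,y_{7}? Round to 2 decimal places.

Sum of periods 5–7: 1795 + 2208 + 4576 = 8579
Divide by 3: 8579 / 3 = 2859.67

2859.67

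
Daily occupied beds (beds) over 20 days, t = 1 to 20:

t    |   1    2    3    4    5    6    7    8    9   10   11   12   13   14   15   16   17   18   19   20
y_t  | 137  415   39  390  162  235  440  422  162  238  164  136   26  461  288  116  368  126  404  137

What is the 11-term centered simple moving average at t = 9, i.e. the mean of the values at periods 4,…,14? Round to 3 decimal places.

Sum of periods 4–14: 390 + 162 + 235 + 440 + 422 + 162 + 238 + 164 + 136 + 26 + 461 = 2836
Divide by 11: 2836 / 11 = 257.818

257.818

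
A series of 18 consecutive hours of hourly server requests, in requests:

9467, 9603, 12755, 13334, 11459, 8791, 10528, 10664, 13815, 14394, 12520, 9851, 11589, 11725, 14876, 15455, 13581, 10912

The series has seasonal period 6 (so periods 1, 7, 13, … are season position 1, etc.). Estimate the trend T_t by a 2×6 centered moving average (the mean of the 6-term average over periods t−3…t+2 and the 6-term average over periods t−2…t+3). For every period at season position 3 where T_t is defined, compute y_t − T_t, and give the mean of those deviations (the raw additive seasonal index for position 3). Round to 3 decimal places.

Season position 3 occurs at t = 9, 15 (where T_t is defined).
t=9: T_9 = 11873.66667; y_9 − T_9 = 13815 − 11873.66667 = 1941.33333
t=15: T_15 = 12934.58333; y_15 − T_15 = 14876 − 12934.58333 = 1941.41667
Mean deviation: (1941.33333 + 1941.41667) / 2 = 1941.375

1941.375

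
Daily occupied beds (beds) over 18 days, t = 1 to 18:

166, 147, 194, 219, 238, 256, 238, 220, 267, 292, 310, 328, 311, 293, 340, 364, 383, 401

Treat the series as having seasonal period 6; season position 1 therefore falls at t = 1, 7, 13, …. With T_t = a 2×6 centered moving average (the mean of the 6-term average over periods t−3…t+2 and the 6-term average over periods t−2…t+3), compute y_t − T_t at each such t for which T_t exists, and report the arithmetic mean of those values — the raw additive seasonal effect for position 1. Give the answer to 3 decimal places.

-7.542

Season position 1 occurs at t = 7, 13 (where T_t is defined).
t=7: T_7 = 245.75000; y_7 − T_7 = 238 − 245.75000 = -7.75000
t=13: T_13 = 318.33333; y_13 − T_13 = 311 − 318.33333 = -7.33333
Mean deviation: (-7.75000 + -7.33333) / 2 = -7.542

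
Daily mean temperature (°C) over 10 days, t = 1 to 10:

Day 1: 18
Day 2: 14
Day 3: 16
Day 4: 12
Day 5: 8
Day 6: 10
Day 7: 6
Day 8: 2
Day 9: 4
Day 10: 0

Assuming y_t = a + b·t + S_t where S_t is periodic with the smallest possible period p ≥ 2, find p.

3

First differences y_{t+1} − y_t: -4, 2, -4, -4, 2, -4, -4, 2, …
The difference pattern repeats every 3 terms and not for any smaller step, so p = 3.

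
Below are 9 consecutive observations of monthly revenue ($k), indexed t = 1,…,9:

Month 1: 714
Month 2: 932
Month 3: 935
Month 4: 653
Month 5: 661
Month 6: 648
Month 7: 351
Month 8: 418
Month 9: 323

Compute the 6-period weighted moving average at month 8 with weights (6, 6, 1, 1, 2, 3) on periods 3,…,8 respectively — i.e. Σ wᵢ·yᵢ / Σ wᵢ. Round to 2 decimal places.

673.32

Weighted sum: 6·935 + 6·653 + 1·661 + 1·648 + 2·351 + 3·418 = 5610 + 3918 + 661 + 648 + 702 + 1254 = 12793
Weight total: 6 + 6 + 1 + 1 + 2 + 3 = 19
WMA = 12793 / 19 = 673.32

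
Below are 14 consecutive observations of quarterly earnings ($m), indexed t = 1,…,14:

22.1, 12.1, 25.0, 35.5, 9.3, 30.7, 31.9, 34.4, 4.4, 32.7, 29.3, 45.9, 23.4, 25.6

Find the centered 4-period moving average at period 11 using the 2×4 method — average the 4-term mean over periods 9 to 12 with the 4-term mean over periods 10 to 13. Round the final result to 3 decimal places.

Sum over 9–12: 4.4 + 32.7 + 29.3 + 45.9 = 112.3
Sum over 10–13: 32.7 + 29.3 + 45.9 + 23.4 = 131.3
CMA at t=11 = (112.3 + 131.3) / (2·4) = 243.6 / 8 = 30.450

30.450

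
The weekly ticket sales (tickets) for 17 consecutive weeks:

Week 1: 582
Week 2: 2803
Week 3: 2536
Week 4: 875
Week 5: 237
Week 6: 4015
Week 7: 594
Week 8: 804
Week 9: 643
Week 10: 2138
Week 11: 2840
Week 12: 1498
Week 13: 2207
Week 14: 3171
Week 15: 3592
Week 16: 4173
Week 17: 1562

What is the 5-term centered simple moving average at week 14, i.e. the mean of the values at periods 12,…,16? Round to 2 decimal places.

2928.20

Sum of periods 12–16: 1498 + 2207 + 3171 + 3592 + 4173 = 14641
Divide by 5: 14641 / 5 = 2928.20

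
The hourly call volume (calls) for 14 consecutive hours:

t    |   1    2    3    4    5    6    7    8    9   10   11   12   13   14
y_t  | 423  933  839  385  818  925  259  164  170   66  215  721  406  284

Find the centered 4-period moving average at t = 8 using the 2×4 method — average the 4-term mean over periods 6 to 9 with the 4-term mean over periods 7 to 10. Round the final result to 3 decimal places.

Sum over 6–9: 925 + 259 + 164 + 170 = 1518
Sum over 7–10: 259 + 164 + 170 + 66 = 659
CMA at t=8 = (1518 + 659) / (2·4) = 2177 / 8 = 272.125

272.125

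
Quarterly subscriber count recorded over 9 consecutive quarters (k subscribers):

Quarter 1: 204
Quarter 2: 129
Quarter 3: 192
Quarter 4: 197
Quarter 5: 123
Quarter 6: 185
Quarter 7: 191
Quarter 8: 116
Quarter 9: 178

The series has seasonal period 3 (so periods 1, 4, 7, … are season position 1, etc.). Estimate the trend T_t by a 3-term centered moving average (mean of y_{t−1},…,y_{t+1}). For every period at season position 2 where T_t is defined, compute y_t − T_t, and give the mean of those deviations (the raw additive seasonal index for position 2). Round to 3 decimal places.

Season position 2 occurs at t = 2, 5, 8 (where T_t is defined).
t=2: T_2 = 175.00000; y_2 − T_2 = 129 − 175.00000 = -46.00000
t=5: T_5 = 168.33333; y_5 − T_5 = 123 − 168.33333 = -45.33333
t=8: T_8 = 161.66667; y_8 − T_8 = 116 − 161.66667 = -45.66667
Mean deviation: (-46.00000 + -45.33333 + -45.66667) / 3 = -45.667

-45.667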